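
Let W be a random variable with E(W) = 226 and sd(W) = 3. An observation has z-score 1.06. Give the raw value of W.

W = E(W) + z·sd(W) = 226 + 1.06·3 = 229.18.

W = 229.18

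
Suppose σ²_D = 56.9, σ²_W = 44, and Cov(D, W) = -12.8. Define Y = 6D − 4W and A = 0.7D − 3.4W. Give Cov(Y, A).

Cov(Y, A) = 1134.34

By bilinearity, Cov(Y, A) = ac·σ²_D + bd·σ²_W + (ad+bc)·Cov(D, W), with a=6, b=-4, c=0.7, d=-3.4.
ac·σ²_D = 6·0.7·56.9 = 238.98
bd·σ²_W = (-4)·(-3.4)·44 = 598.4
(ad+bc)·Cov(D, W) = (-23.2)·(-12.8) = 296.96
Cov(Y, A) = 238.98 + 598.4 + 296.96 = 1134.34.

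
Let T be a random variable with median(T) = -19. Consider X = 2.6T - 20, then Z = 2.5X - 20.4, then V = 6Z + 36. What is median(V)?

median(X) = 2.6·(-19) + (-20) = -69.4.
median(Z) = 2.5·(-69.4) + (-20.4) = -193.9.
median(V) = 6·(-193.9) + 36 = -1127.4.

median(V) = -1127.4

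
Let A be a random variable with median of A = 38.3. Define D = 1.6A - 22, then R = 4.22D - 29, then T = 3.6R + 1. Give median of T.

median of T = 493.34176

median of D = 1.6·38.3 + (-22) = 39.28.
median of R = 4.22·39.28 + (-29) = 136.7616.
median of T = 3.6·136.7616 + 1 = 493.34176.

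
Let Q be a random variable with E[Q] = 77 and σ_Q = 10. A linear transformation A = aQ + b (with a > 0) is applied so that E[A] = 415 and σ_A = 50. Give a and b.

a = 5, b = 30

σ_A = a·σ_Q (a > 0), so a = 50/10 = 5.
E[A] = a·E[Q] + b, so b = 415 − 5·77 = 30.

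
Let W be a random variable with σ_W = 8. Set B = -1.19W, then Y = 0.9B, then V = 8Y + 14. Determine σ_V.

σ_V = 68.544

σ_B = |-1.19|·8 = 9.52.
σ_Y = |0.9|·9.52 = 8.568.
σ_V = |8|·8.568 = 68.544.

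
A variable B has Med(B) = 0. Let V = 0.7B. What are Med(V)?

A linear map preserves order up to sign, so Med(V) = a·Med(B) + b = 0.7·0 = 0.

Med(V) = 0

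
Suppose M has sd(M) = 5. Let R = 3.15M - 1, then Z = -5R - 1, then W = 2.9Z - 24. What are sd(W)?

sd(W) = 228.375

sd(R) = |3.15|·5 = 15.75.
sd(Z) = |-5|·15.75 = 78.75.
sd(W) = |2.9|·78.75 = 228.375.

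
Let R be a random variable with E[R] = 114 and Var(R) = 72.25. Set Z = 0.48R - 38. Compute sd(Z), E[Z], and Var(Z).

Z = 0.48R - 38 is linear with a = 0.48, b = -38.
sd(R) = √72.25 = 8.5.
sd(Z) = |a|·sd(R) = |0.48|·8.5 = 4.08.
E[Z] = a·E[R] + b = 0.48·114 + (-38) = 16.72.
Var(Z) = a²·Var(R) = 0.48²·72.25 = 16.6464 (the additive constant -38 does not affect variance).

sd(Z) = 4.08, E[Z] = 16.72, Var(Z) = 16.6464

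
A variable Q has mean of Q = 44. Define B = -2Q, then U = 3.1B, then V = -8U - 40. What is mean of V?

mean of B = (-2)·44 = -88.
mean of U = 3.1·(-88) = -272.8.
mean of V = (-8)·(-272.8) + (-40) = 2142.4.

mean of V = 2142.4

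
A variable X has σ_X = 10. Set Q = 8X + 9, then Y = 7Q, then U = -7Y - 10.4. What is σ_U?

σ_Q = |8|·10 = 80.
σ_Y = |7|·80 = 560.
σ_U = |-7|·560 = 3920.

σ_U = 3920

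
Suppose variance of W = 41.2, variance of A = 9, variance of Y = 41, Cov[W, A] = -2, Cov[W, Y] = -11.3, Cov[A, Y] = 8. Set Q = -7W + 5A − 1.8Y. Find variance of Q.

variance of Q = 2087.88

variance of Q = a²·variance of W + b²·variance of A + c²·variance of Y + 2ab·Cov[W, A] + 2ac·Cov[W, Y] + 2bc·Cov[A, Y], with a = -7, b = 5, c = -1.8.
= 2018.8 + 225 + 132.84 + 140 + (-284.76) + (-144)
= 2087.88.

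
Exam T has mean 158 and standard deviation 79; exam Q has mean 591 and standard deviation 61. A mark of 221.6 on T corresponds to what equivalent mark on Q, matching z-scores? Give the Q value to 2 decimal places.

z = (221.6 − 158)/79 ≈ 0.8051.
Q = 591 + z·61 = 591 + (221.6 − 158)·61/79 ≈ 640.11.

Q = 640.11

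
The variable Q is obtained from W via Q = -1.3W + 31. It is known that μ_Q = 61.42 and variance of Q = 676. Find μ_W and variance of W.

μ_W = -23.4, variance of W = 400

From Q = -1.3W + 31: μ_Q = a·μ_W + b, so μ_W = (μ_Q − b)/a = (61.42 − 31)/(-1.3) = -23.4.
variance of Q = a²·variance of W, so variance of W = 676/(-1.3)² = 400.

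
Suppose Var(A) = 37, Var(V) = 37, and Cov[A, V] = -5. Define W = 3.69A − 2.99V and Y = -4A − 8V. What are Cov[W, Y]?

Cov[W, Y] = 426.72

By bilinearity, Cov[W, Y] = ac·Var(A) + bd·Var(V) + (ad+bc)·Cov[A, V], with a=3.69, b=-2.99, c=-4, d=-8.
ac·Var(A) = 3.69·(-4)·37 = -546.12
bd·Var(V) = (-2.99)·(-8)·37 = 885.04
(ad+bc)·Cov[A, V] = (-17.56)·(-5) = 87.8
Cov[W, Y] = -546.12 + 885.04 + 87.8 = 426.72.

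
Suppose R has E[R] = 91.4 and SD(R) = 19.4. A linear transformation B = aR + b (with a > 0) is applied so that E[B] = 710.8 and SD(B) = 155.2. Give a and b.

a = 8, b = -20.4

SD(B) = a·SD(R) (a > 0), so a = 155.2/19.4 = 8.
E[B] = a·E[R] + b, so b = 710.8 − 8·91.4 = -20.4.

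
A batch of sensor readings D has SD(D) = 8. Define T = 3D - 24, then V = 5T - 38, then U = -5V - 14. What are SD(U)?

SD(T) = |3|·8 = 24.
SD(V) = |5|·24 = 120.
SD(U) = |-5|·120 = 600.

SD(U) = 600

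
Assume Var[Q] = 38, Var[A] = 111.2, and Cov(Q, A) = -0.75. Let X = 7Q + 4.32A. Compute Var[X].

Var[X] = 3891.89888

Var[X] = a²·Var[Q] + b²·Var[A] + 2ab·Cov(Q, A) with a = 7, b = 4.32.
= 7²·38 + 4.32²·111.2 + 2·7·4.32·(-0.75)
= 1862 + 2075.25888 + (-45.36) = 3891.89888.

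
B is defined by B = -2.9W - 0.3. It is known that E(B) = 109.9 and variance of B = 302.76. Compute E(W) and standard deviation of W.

E(W) = -38, standard deviation of W = 6

From B = -2.9W - 0.3: E(B) = a·E(W) + b, so E(W) = (E(B) − b)/a = (109.9 − (-0.3))/(-2.9) = -38.
standard deviation of B = √302.76 = 17.4.
standard deviation of B = |a|·standard deviation of W, so standard deviation of W = 17.4/|-2.9| = 6.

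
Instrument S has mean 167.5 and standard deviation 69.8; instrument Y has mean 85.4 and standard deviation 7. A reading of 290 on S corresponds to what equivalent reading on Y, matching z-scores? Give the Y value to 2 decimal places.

Y = 97.69

z = (290 − 167.5)/69.8 ≈ 1.755.
Y = 85.4 + z·7 = 85.4 + (290 − 167.5)·7/69.8 ≈ 97.69.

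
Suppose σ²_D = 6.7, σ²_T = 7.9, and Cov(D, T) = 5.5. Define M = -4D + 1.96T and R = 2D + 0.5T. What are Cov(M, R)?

Cov(M, R) = -35.298

By bilinearity, Cov(M, R) = ac·σ²_D + bd·σ²_T + (ad+bc)·Cov(D, T), with a=-4, b=1.96, c=2, d=0.5.
ac·σ²_D = (-4)·2·6.7 = -53.6
bd·σ²_T = 1.96·0.5·7.9 = 7.742
(ad+bc)·Cov(D, T) = (1.92)·5.5 = 10.56
Cov(M, R) = -53.6 + 7.742 + 10.56 = -35.298.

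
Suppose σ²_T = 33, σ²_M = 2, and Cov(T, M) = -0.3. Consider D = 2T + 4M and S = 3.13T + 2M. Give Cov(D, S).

By bilinearity, Cov(D, S) = ac·σ²_T + bd·σ²_M + (ad+bc)·Cov(T, M), with a=2, b=4, c=3.13, d=2.
ac·σ²_T = 2·3.13·33 = 206.58
bd·σ²_M = 4·2·2 = 16
(ad+bc)·Cov(T, M) = (16.52)·(-0.3) = -4.956
Cov(D, S) = 206.58 + 16 + (-4.956) = 217.624.

Cov(D, S) = 217.624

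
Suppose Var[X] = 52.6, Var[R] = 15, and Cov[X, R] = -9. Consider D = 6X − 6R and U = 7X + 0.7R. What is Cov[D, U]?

By bilinearity, Cov[D, U] = ac·Var[X] + bd·Var[R] + (ad+bc)·Cov[X, R], with a=6, b=-6, c=7, d=0.7.
ac·Var[X] = 6·7·52.6 = 2209.2
bd·Var[R] = (-6)·0.7·15 = -63
(ad+bc)·Cov[X, R] = (-37.8)·(-9) = 340.2
Cov[D, U] = 2209.2 + (-63) + 340.2 = 2486.4.

Cov[D, U] = 2486.4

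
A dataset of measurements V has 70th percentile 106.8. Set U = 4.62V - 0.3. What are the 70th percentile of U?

70th percentile of U = 493.116

Since a = 4.62 > 0 the transformation is increasing, so the 70th percentile of U = a·(P_{70} of V) + b = 4.62·106.8 + (-0.3) = 493.116.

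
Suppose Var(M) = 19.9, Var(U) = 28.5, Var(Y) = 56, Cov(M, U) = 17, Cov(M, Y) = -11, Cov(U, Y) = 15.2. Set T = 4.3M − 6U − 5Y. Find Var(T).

Var(T) = a²·Var(M) + b²·Var(U) + c²·Var(Y) + 2ab·Cov(M, U) + 2ac·Cov(M, Y) + 2bc·Cov(U, Y), with a = 4.3, b = -6, c = -5.
= 367.951 + 1026 + 1400 + (-877.2) + 473 + 912
= 3301.751.

Var(T) = 3301.751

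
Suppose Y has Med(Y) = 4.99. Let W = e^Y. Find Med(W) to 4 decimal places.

Med(W) = 146.9364

e^Y is monotone on this domain, so Med(W) = exp(4.99) ≈ 146.9364.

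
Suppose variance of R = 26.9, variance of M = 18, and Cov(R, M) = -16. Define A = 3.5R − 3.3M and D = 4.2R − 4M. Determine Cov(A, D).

Cov(A, D) = 1078.79

By bilinearity, Cov(A, D) = ac·variance of R + bd·variance of M + (ad+bc)·Cov(R, M), with a=3.5, b=-3.3, c=4.2, d=-4.
ac·variance of R = 3.5·4.2·26.9 = 395.43
bd·variance of M = (-3.3)·(-4)·18 = 237.6
(ad+bc)·Cov(R, M) = (-27.86)·(-16) = 445.76
Cov(A, D) = 395.43 + 237.6 + 445.76 = 1078.79.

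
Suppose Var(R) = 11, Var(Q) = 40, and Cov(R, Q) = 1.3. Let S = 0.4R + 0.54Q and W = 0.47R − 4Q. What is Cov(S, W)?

By bilinearity, Cov(S, W) = ac·Var(R) + bd·Var(Q) + (ad+bc)·Cov(R, Q), with a=0.4, b=0.54, c=0.47, d=-4.
ac·Var(R) = 0.4·0.47·11 = 2.068
bd·Var(Q) = 0.54·(-4)·40 = -86.4
(ad+bc)·Cov(R, Q) = (-1.3462)·1.3 = -1.75006
Cov(S, W) = 2.068 + (-86.4) + (-1.75006) = -86.08206.

Cov(S, W) = -86.08206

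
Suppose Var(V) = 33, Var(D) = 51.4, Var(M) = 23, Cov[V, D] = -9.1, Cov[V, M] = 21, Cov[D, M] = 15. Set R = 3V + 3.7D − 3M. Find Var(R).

Var(R) = 294.646

Var(R) = a²·Var(V) + b²·Var(D) + c²·Var(M) + 2ab·Cov[V, D] + 2ac·Cov[V, M] + 2bc·Cov[D, M], with a = 3, b = 3.7, c = -3.
= 297 + 703.666 + 207 + (-202.02) + (-378) + (-333)
= 294.646.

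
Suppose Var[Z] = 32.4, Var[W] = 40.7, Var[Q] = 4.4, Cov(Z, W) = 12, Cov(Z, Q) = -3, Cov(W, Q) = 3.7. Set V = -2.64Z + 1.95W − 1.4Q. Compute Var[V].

Var[V] = a²·Var[Z] + b²·Var[W] + c²·Var[Q] + 2ab·Cov(Z, W) + 2ac·Cov(Z, Q) + 2bc·Cov(W, Q), with a = -2.64, b = 1.95, c = -1.4.
= 225.81504 + 154.76175 + 8.624 + (-123.552) + (-22.176) + (-20.202)
= 223.27079.

Var[V] = 223.27079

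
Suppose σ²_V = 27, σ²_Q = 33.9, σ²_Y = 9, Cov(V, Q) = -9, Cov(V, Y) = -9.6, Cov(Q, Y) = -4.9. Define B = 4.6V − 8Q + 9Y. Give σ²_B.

σ²_B = 4043.04

σ²_B = a²·σ²_V + b²·σ²_Q + c²·σ²_Y + 2ab·Cov(V, Q) + 2ac·Cov(V, Y) + 2bc·Cov(Q, Y), with a = 4.6, b = -8, c = 9.
= 571.32 + 2169.6 + 729 + 662.4 + (-794.88) + 705.6
= 4043.04.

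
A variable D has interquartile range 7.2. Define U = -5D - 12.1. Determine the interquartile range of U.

Under U = aD + b, IQR(U) = |a|·IQR(D) = |-5|·7.2 = 36 (shifts cancel; spread scales by |a|).

IQR(U) = 36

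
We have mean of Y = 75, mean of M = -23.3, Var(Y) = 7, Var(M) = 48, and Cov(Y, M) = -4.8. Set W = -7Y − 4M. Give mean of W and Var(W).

mean of W = (-7)·mean of Y + (-4)·mean of M = (-7)·75 + (-4)·(-23.3) = -431.8.
Var(W) = a²·Var(Y) + b²·Var(M) + 2ab·Cov(Y, M) with a = -7, b = -4.
= (-7)²·7 + (-4)²·48 + 2·(-7)·(-4)·(-4.8)
= 343 + 768 + (-268.8) = 842.2.

mean of W = -431.8, Var(W) = 842.2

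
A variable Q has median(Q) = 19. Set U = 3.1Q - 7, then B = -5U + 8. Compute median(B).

median(B) = -251.5

median(U) = 3.1·19 + (-7) = 51.9.
median(B) = (-5)·51.9 + 8 = -251.5.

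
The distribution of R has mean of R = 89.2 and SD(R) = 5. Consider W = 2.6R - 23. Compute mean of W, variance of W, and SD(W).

W = 2.6R - 23 is linear with a = 2.6, b = -23.
mean of W = a·mean of R + b = 2.6·89.2 + (-23) = 208.92.
variance of R = 5² = 25.
variance of W = a²·variance of R = 2.6²·25 = 169 (the additive constant -23 does not affect variance).
SD(W) = |a|·SD(R) = |2.6|·5 = 13.

mean of W = 208.92, variance of W = 169, SD(W) = 13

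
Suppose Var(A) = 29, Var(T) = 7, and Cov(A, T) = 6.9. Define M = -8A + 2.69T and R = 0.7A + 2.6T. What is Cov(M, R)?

Cov(M, R) = -243.9693

By bilinearity, Cov(M, R) = ac·Var(A) + bd·Var(T) + (ad+bc)·Cov(A, T), with a=-8, b=2.69, c=0.7, d=2.6.
ac·Var(A) = (-8)·0.7·29 = -162.4
bd·Var(T) = 2.69·2.6·7 = 48.958
(ad+bc)·Cov(A, T) = (-18.917)·6.9 = -130.5273
Cov(M, R) = -162.4 + 48.958 + (-130.5273) = -243.9693.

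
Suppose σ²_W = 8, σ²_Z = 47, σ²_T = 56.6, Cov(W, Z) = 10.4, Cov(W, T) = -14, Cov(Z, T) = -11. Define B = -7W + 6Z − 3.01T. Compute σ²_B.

σ²_B = a²·σ²_W + b²·σ²_Z + c²·σ²_T + 2ab·Cov(W, Z) + 2ac·Cov(W, T) + 2bc·Cov(Z, T), with a = -7, b = 6, c = -3.01.
= 392 + 1692 + 512.80166 + (-873.6) + (-589.96) + 397.32
= 1530.56166.

σ²_B = 1530.56166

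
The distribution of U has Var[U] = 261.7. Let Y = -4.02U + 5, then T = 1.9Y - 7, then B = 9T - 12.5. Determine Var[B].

Var[Y] = (-4.02)²·261.7 = 4229.17668.
Var[T] = 1.9²·4229.17668 = 15267.3278148.
Var[B] = 9²·15267.3278148 = 1236653.5529988.

Var[B] = 1236653.5529988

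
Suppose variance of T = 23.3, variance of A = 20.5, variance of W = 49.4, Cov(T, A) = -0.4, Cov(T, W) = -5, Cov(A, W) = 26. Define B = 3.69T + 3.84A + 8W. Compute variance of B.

variance of B = a²·variance of T + b²·variance of A + c²·variance of W + 2ab·Cov(T, A) + 2ac·Cov(T, W) + 2bc·Cov(A, W), with a = 3.69, b = 3.84, c = 8.
= 317.25513 + 302.2848 + 3161.6 + (-11.33568) + (-295.2) + 1597.44
= 5072.04425.

variance of B = 5072.04425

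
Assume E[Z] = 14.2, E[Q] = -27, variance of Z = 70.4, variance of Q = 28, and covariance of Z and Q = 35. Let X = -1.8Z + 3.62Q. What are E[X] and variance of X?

E[X] = (-1.8)·E[Z] + 3.62·E[Q] = (-1.8)·14.2 + 3.62·(-27) = -123.3.
variance of X = a²·variance of Z + b²·variance of Q + 2ab·covariance of Z and Q with a = -1.8, b = 3.62.
= (-1.8)²·70.4 + 3.62²·28 + 2·(-1.8)·3.62·35
= 228.096 + 366.9232 + (-456.12) = 138.8992.

E[X] = -123.3, variance of X = 138.8992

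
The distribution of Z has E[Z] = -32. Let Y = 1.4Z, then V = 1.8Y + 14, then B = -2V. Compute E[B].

E[Y] = 1.4·(-32) = -44.8.
E[V] = 1.8·(-44.8) + 14 = -66.64.
E[B] = (-2)·(-66.64) = 133.28.

E[B] = 133.28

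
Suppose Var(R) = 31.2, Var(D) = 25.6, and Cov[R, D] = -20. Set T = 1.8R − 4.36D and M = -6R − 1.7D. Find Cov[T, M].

By bilinearity, Cov[T, M] = ac·Var(R) + bd·Var(D) + (ad+bc)·Cov[R, D], with a=1.8, b=-4.36, c=-6, d=-1.7.
ac·Var(R) = 1.8·(-6)·31.2 = -336.96
bd·Var(D) = (-4.36)·(-1.7)·25.6 = 189.7472
(ad+bc)·Cov[R, D] = (23.1)·(-20) = -462
Cov[T, M] = -336.96 + 189.7472 + (-462) = -609.2128.

Cov[T, M] = -609.2128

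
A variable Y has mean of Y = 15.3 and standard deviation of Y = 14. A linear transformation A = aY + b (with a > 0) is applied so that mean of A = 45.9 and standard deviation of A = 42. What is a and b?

standard deviation of A = a·standard deviation of Y (a > 0), so a = 42/14 = 3.
mean of A = a·mean of Y + b, so b = 45.9 − 3·15.3 = 0.

a = 3, b = 0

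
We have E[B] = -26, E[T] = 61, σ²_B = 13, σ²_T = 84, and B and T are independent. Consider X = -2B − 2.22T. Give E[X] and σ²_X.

E[X] = -83.42, σ²_X = 465.9856

E[X] = (-2)·E[B] + (-2.22)·E[T] = (-2)·(-26) + (-2.22)·61 = -83.42.
σ²_X = a²·σ²_B + b²·σ²_T + 2ab·covariance of B and T with a = -2, b = -2.22.
Independence gives covariance of B and T = 0.
= (-2)²·13 + (-2.22)²·84 + 2·(-2)·(-2.22)·0
= 52 + 413.9856 + 0 = 465.9856.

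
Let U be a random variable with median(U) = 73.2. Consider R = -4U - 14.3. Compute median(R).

A linear map preserves order up to sign, so median(R) = a·median(U) + b = (-4)·73.2 + (-14.3) = -307.1.

median(R) = -307.1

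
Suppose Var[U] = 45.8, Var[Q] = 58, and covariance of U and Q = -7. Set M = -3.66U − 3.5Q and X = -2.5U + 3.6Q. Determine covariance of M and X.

By bilinearity, covariance of M and X = ac·Var[U] + bd·Var[Q] + (ad+bc)·covariance of U and Q, with a=-3.66, b=-3.5, c=-2.5, d=3.6.
ac·Var[U] = (-3.66)·(-2.5)·45.8 = 419.07
bd·Var[Q] = (-3.5)·3.6·58 = -730.8
(ad+bc)·covariance of U and Q = (-4.426)·(-7) = 30.982
covariance of M and X = 419.07 + (-730.8) + 30.982 = -280.748.

covariance of M and X = -280.748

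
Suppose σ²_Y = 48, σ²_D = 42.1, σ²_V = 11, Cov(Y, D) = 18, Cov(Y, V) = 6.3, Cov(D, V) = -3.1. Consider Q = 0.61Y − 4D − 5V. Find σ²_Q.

σ²_Q = 716.1908

σ²_Q = a²·σ²_Y + b²·σ²_D + c²·σ²_V + 2ab·Cov(Y, D) + 2ac·Cov(Y, V) + 2bc·Cov(D, V), with a = 0.61, b = -4, c = -5.
= 17.8608 + 673.6 + 275 + (-87.84) + (-38.43) + (-124)
= 716.1908.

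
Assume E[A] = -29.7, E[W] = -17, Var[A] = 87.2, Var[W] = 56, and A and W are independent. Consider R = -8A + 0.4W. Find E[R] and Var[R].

E[R] = 230.8, Var[R] = 5589.76

E[R] = (-8)·E[A] + 0.4·E[W] = (-8)·(-29.7) + 0.4·(-17) = 230.8.
Var[R] = a²·Var[A] + b²·Var[W] + 2ab·Cov[A, W] with a = -8, b = 0.4.
Independence gives Cov[A, W] = 0.
= (-8)²·87.2 + 0.4²·56 + 2·(-8)·0.4·0
= 5580.8 + 8.96 + 0 = 5589.76.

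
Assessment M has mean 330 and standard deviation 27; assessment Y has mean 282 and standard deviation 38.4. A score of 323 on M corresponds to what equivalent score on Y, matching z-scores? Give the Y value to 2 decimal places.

Y = 272.04

z = (323 − 330)/27 ≈ -0.2593.
Y = 282 + z·38.4 = 282 + (323 − 330)·38.4/27 ≈ 272.04.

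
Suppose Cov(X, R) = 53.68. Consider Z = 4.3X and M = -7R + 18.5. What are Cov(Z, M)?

Cov(Z, M) = -1615.768

Cov(Z, M) = a·c·Cov(X, R) = 4.3·(-7)·53.68 = -1615.768. Additive constants drop out.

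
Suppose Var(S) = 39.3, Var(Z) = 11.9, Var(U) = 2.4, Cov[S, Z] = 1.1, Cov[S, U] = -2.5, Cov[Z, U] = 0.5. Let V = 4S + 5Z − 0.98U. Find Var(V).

Var(V) = 987.30496

Var(V) = a²·Var(S) + b²·Var(Z) + c²·Var(U) + 2ab·Cov[S, Z] + 2ac·Cov[S, U] + 2bc·Cov[Z, U], with a = 4, b = 5, c = -0.98.
= 628.8 + 297.5 + 2.30496 + 44 + 19.6 + (-4.9)
= 987.30496.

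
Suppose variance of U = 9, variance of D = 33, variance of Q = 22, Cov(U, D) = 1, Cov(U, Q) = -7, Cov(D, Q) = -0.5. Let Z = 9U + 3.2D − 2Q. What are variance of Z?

variance of Z = a²·variance of U + b²·variance of D + c²·variance of Q + 2ab·Cov(U, D) + 2ac·Cov(U, Q) + 2bc·Cov(D, Q), with a = 9, b = 3.2, c = -2.
= 729 + 337.92 + 88 + 57.6 + 252 + 6.4
= 1470.92.

variance of Z = 1470.92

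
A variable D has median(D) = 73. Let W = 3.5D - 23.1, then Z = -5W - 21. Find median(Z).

median(Z) = -1183

median(W) = 3.5·73 + (-23.1) = 232.4.
median(Z) = (-5)·232.4 + (-21) = -1183.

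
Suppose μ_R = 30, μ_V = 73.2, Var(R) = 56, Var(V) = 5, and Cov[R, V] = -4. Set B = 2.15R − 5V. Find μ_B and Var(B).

μ_B = 2.15·μ_R + (-5)·μ_V = 2.15·30 + (-5)·73.2 = -301.5.
Var(B) = a²·Var(R) + b²·Var(V) + 2ab·Cov[R, V] with a = 2.15, b = -5.
= 2.15²·56 + (-5)²·5 + 2·2.15·(-5)·(-4)
= 258.86 + 125 + 86 = 469.86.

μ_B = -301.5, Var(B) = 469.86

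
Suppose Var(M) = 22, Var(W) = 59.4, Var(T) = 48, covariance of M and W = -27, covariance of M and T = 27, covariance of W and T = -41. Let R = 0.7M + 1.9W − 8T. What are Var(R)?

Var(R) = 4169.394

Var(R) = a²·Var(M) + b²·Var(W) + c²·Var(T) + 2ab·covariance of M and W + 2ac·covariance of M and T + 2bc·covariance of W and T, with a = 0.7, b = 1.9, c = -8.
= 10.78 + 214.434 + 3072 + (-71.82) + (-302.4) + 1246.4
= 4169.394.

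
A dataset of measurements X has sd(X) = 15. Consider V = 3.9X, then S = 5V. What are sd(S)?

sd(V) = |3.9|·15 = 58.5.
sd(S) = |5|·58.5 = 292.5.

sd(S) = 292.5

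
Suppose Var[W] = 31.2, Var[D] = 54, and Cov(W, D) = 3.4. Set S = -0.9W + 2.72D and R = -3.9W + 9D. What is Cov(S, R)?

Cov(S, R) = 1367.8248

By bilinearity, Cov(S, R) = ac·Var[W] + bd·Var[D] + (ad+bc)·Cov(W, D), with a=-0.9, b=2.72, c=-3.9, d=9.
ac·Var[W] = (-0.9)·(-3.9)·31.2 = 109.512
bd·Var[D] = 2.72·9·54 = 1321.92
(ad+bc)·Cov(W, D) = (-18.708)·3.4 = -63.6072
Cov(S, R) = 109.512 + 1321.92 + (-63.6072) = 1367.8248.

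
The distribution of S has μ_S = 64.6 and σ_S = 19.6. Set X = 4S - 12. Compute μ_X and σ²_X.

μ_X = 246.4, σ²_X = 6146.56

X = 4S - 12 is linear with a = 4, b = -12.
μ_X = a·μ_S + b = 4·64.6 + (-12) = 246.4.
σ²_S = 19.6² = 384.16.
σ²_X = a²·σ²_S = 4²·384.16 = 6146.56 (the additive constant -12 does not affect variance).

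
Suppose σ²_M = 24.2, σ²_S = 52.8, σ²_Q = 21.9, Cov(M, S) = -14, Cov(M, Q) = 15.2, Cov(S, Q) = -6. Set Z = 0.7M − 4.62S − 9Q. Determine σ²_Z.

σ²_Z = a²·σ²_M + b²·σ²_S + c²·σ²_Q + 2ab·Cov(M, S) + 2ac·Cov(M, Q) + 2bc·Cov(S, Q), with a = 0.7, b = -4.62, c = -9.
= 11.858 + 1126.98432 + 1773.9 + 90.552 + (-191.52) + (-498.96)
= 2312.81432.

σ²_Z = 2312.81432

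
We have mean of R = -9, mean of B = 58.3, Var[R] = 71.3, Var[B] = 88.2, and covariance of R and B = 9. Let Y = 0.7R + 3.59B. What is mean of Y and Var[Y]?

mean of Y = 0.7·mean of R + 3.59·mean of B = 0.7·(-9) + 3.59·58.3 = 202.997.
Var[Y] = a²·Var[R] + b²·Var[B] + 2ab·covariance of R and B with a = 0.7, b = 3.59.
= 0.7²·71.3 + 3.59²·88.2 + 2·0.7·3.59·9
= 34.937 + 1136.73042 + 45.234 = 1216.90142.

mean of Y = 202.997, Var[Y] = 1216.90142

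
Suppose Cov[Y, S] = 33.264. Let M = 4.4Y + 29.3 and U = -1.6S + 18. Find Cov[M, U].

Cov[M, U] = a·c·Cov[Y, S] = 4.4·(-1.6)·33.264 = -234.17856. Additive constants drop out.

Cov[M, U] = -234.17856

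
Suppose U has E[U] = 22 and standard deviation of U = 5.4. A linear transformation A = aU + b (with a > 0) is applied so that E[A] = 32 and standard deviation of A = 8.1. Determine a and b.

standard deviation of A = a·standard deviation of U (a > 0), so a = 8.1/5.4 = 1.5.
E[A] = a·E[U] + b, so b = 32 − 1.5·22 = -1.

a = 1.5, b = -1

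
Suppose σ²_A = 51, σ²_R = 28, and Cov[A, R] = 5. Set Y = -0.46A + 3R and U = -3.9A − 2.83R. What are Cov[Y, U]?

Cov[Y, U] = -198.217

By bilinearity, Cov[Y, U] = ac·σ²_A + bd·σ²_R + (ad+bc)·Cov[A, R], with a=-0.46, b=3, c=-3.9, d=-2.83.
ac·σ²_A = (-0.46)·(-3.9)·51 = 91.494
bd·σ²_R = 3·(-2.83)·28 = -237.72
(ad+bc)·Cov[A, R] = (-10.3982)·5 = -51.991
Cov[Y, U] = 91.494 + (-237.72) + (-51.991) = -198.217.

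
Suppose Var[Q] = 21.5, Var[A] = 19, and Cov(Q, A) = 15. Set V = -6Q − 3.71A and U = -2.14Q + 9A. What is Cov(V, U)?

Cov(V, U) = -1049.259

By bilinearity, Cov(V, U) = ac·Var[Q] + bd·Var[A] + (ad+bc)·Cov(Q, A), with a=-6, b=-3.71, c=-2.14, d=9.
ac·Var[Q] = (-6)·(-2.14)·21.5 = 276.06
bd·Var[A] = (-3.71)·9·19 = -634.41
(ad+bc)·Cov(Q, A) = (-46.0606)·15 = -690.909
Cov(V, U) = 276.06 + (-634.41) + (-690.909) = -1049.259.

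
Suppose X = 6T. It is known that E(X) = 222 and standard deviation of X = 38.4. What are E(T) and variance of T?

From X = 6T: E(X) = a·E(T) + b, so E(T) = (E(X) − b)/a = (222 − 0)/6 = 37.
variance of X = 38.4² = 1474.56.
variance of X = a²·variance of T, so variance of T = 1474.56/6² = 40.96.

E(T) = 37, variance of T = 40.96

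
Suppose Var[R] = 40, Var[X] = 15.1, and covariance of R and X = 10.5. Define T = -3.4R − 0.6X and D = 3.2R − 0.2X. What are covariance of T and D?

covariance of T and D = -446.408

By bilinearity, covariance of T and D = ac·Var[R] + bd·Var[X] + (ad+bc)·covariance of R and X, with a=-3.4, b=-0.6, c=3.2, d=-0.2.
ac·Var[R] = (-3.4)·3.2·40 = -435.2
bd·Var[X] = (-0.6)·(-0.2)·15.1 = 1.812
(ad+bc)·covariance of R and X = (-1.24)·10.5 = -13.02
covariance of T and D = -435.2 + 1.812 + (-13.02) = -446.408.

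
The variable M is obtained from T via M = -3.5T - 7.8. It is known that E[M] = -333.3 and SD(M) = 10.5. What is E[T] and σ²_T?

E[T] = 93, σ²_T = 9

From M = -3.5T - 7.8: E[M] = a·E[T] + b, so E[T] = (E[M] − b)/a = (-333.3 − (-7.8))/(-3.5) = 93.
σ²_M = 10.5² = 110.25.
σ²_M = a²·σ²_T, so σ²_T = 110.25/(-3.5)² = 9.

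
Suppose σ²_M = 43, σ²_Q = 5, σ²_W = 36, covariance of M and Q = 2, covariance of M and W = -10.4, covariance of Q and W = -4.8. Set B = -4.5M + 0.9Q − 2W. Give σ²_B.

σ²_B = a²·σ²_M + b²·σ²_Q + c²·σ²_W + 2ab·covariance of M and Q + 2ac·covariance of M and W + 2bc·covariance of Q and W, with a = -4.5, b = 0.9, c = -2.
= 870.75 + 4.05 + 144 + (-16.2) + (-187.2) + 17.28
= 832.68.

σ²_B = 832.68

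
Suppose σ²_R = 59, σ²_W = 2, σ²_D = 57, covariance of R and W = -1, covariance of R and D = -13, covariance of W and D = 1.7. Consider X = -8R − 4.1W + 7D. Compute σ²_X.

σ²_X = a²·σ²_R + b²·σ²_W + c²·σ²_D + 2ab·covariance of R and W + 2ac·covariance of R and D + 2bc·covariance of W and D, with a = -8, b = -4.1, c = 7.
= 3776 + 33.62 + 2793 + (-65.6) + 1456 + (-97.58)
= 7895.44.

σ²_X = 7895.44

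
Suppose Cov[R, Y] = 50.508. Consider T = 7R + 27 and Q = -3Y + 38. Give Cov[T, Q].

Cov[T, Q] = -1060.668

Cov[T, Q] = a·c·Cov[R, Y] = 7·(-3)·50.508 = -1060.668. Additive constants drop out.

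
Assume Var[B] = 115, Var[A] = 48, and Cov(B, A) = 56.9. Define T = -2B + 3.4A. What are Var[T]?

Var[T] = a²·Var[B] + b²·Var[A] + 2ab·Cov(B, A) with a = -2, b = 3.4.
= (-2)²·115 + 3.4²·48 + 2·(-2)·3.4·56.9
= 460 + 554.88 + (-773.84) = 241.04.

Var[T] = 241.04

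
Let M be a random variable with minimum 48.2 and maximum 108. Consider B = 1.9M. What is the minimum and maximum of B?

a = 1.9 > 0, so min(B) = a·min(M)+b = 1.9·48.2 = 91.58 and max(B) = 1.9·108 = 205.2.

min(B) = 91.58, max(B) = 205.2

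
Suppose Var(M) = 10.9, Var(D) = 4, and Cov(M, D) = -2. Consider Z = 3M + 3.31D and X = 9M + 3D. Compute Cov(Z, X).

By bilinearity, Cov(Z, X) = ac·Var(M) + bd·Var(D) + (ad+bc)·Cov(M, D), with a=3, b=3.31, c=9, d=3.
ac·Var(M) = 3·9·10.9 = 294.3
bd·Var(D) = 3.31·3·4 = 39.72
(ad+bc)·Cov(M, D) = (38.79)·(-2) = -77.58
Cov(Z, X) = 294.3 + 39.72 + (-77.58) = 256.44.

Cov(Z, X) = 256.44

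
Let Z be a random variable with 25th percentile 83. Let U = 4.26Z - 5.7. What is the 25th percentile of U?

Since a = 4.26 > 0 the transformation is increasing, so the 25th percentile of U = a·(P_{25} of Z) + b = 4.26·83 + (-5.7) = 347.88.

25th percentile of U = 347.88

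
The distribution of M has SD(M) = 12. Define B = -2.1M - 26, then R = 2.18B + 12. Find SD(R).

SD(R) = 54.936

SD(B) = |-2.1|·12 = 25.2.
SD(R) = |2.18|·25.2 = 54.936.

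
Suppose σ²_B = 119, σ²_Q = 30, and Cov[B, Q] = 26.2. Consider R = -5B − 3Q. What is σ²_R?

σ²_R = a²·σ²_B + b²·σ²_Q + 2ab·Cov[B, Q] with a = -5, b = -3.
= (-5)²·119 + (-3)²·30 + 2·(-5)·(-3)·26.2
= 2975 + 270 + 786 = 4031.

σ²_R = 4031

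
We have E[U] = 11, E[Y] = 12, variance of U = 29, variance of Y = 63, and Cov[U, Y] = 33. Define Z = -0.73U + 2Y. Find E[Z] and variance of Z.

E[Z] = (-0.73)·E[U] + 2·E[Y] = (-0.73)·11 + 2·12 = 15.97.
variance of Z = a²·variance of U + b²·variance of Y + 2ab·Cov[U, Y] with a = -0.73, b = 2.
= (-0.73)²·29 + 2²·63 + 2·(-0.73)·2·33
= 15.4541 + 252 + (-96.36) = 171.0941.

E[Z] = 15.97, variance of Z = 171.0941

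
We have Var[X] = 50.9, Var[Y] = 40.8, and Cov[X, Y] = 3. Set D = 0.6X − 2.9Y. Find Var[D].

Var[D] = a²·Var[X] + b²·Var[Y] + 2ab·Cov[X, Y] with a = 0.6, b = -2.9.
= 0.6²·50.9 + (-2.9)²·40.8 + 2·0.6·(-2.9)·3
= 18.324 + 343.128 + (-10.44) = 351.012.

Var[D] = 351.012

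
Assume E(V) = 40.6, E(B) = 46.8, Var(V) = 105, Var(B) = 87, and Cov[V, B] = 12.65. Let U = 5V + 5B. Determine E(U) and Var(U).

E(U) = 437, Var(U) = 5432.5

E(U) = 5·E(V) + 5·E(B) = 5·40.6 + 5·46.8 = 437.
Var(U) = a²·Var(V) + b²·Var(B) + 2ab·Cov[V, B] with a = 5, b = 5.
= 5²·105 + 5²·87 + 2·5·5·12.65
= 2625 + 2175 + 632.5 = 5432.5.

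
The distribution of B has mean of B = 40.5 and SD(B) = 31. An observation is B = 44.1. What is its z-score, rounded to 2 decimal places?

z = 0.12

z = (B − mean of B) / SD(B) = (44.1 − 40.5) / 31 ≈ 0.12.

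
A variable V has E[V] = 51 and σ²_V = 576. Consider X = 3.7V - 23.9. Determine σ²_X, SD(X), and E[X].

σ²_X = 7885.44, SD(X) = 88.8, E[X] = 164.8

X = 3.7V - 23.9 is linear with a = 3.7, b = -23.9.
σ²_X = a²·σ²_V = 3.7²·576 = 7885.44 (the additive constant -23.9 does not affect variance).
SD(V) = √576 = 24.
SD(X) = |a|·SD(V) = |3.7|·24 = 88.8.
E[X] = a·E[V] + b = 3.7·51 + (-23.9) = 164.8.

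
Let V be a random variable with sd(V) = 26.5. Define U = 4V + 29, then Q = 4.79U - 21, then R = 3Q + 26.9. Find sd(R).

sd(U) = |4|·26.5 = 106.
sd(Q) = |4.79|·106 = 507.74.
sd(R) = |3|·507.74 = 1523.22.

sd(R) = 1523.22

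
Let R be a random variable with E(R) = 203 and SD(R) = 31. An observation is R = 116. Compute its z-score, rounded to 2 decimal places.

z = -2.81

z = (R − E(R)) / SD(R) = (116 − 203) / 31 ≈ -2.81.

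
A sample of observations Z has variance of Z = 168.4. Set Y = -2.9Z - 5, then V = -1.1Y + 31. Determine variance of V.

variance of V = 1713.65524

variance of Y = (-2.9)²·168.4 = 1416.244.
variance of V = (-1.1)²·1416.244 = 1713.65524.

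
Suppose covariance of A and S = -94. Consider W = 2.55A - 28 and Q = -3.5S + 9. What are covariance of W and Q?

covariance of W and Q = 838.95

covariance of W and Q = a·c·covariance of A and S = 2.55·(-3.5)·(-94) = 838.95. Additive constants drop out.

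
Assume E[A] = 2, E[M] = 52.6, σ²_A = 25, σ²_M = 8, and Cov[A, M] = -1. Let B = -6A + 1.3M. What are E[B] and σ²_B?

E[B] = (-6)·E[A] + 1.3·E[M] = (-6)·2 + 1.3·52.6 = 56.38.
σ²_B = a²·σ²_A + b²·σ²_M + 2ab·Cov[A, M] with a = -6, b = 1.3.
= (-6)²·25 + 1.3²·8 + 2·(-6)·1.3·(-1)
= 900 + 13.52 + 15.6 = 929.12.

E[B] = 56.38, σ²_B = 929.12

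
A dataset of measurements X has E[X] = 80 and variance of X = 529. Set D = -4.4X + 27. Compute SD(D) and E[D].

SD(D) = 101.2, E[D] = -325

D = -4.4X + 27 is linear with a = -4.4, b = 27.
SD(X) = √529 = 23.
SD(D) = |a|·SD(X) = |-4.4|·23 = 101.2.
E[D] = a·E[X] + b = (-4.4)·80 + 27 = -325.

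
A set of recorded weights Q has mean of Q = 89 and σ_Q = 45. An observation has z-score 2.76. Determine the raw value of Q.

Q = 213.2

Q = mean of Q + z·σ_Q = 89 + 2.76·45 = 213.2.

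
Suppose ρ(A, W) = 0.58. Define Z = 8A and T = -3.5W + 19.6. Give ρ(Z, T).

Linear rescalings preserve |correlation|; the slopes 8 and -3.5 have opposite signs, so the correlation flips sign: ρ(Z, T) = −ρ(A, W) = -0.58.

ρ(Z, T) = -0.58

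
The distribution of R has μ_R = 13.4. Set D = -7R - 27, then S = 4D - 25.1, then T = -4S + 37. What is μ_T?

μ_T = 2070.2

μ_D = (-7)·13.4 + (-27) = -120.8.
μ_S = 4·(-120.8) + (-25.1) = -508.3.
μ_T = (-4)·(-508.3) + 37 = 2070.2.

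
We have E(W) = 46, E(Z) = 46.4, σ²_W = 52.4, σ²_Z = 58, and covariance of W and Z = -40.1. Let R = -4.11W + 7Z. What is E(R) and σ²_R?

E(R) = (-4.11)·E(W) + 7·E(Z) = (-4.11)·46 + 7·46.4 = 135.74.
σ²_R = a²·σ²_W + b²·σ²_Z + 2ab·covariance of W and Z with a = -4.11, b = 7.
= (-4.11)²·52.4 + 7²·58 + 2·(-4.11)·7·(-40.1)
= 885.14604 + 2842 + 2307.354 = 6034.50004.

E(R) = 135.74, σ²_R = 6034.50004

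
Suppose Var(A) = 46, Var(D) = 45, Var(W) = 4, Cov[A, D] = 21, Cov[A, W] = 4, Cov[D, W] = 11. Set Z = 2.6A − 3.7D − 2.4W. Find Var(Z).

Var(Z) = 691.45

Var(Z) = a²·Var(A) + b²·Var(D) + c²·Var(W) + 2ab·Cov[A, D] + 2ac·Cov[A, W] + 2bc·Cov[D, W], with a = 2.6, b = -3.7, c = -2.4.
= 310.96 + 616.05 + 23.04 + (-404.04) + (-49.92) + 195.36
= 691.45.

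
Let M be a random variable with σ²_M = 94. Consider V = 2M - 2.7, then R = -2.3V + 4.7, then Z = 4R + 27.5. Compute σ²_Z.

σ²_V = 2²·94 = 376.
σ²_R = (-2.3)²·376 = 1989.04.
σ²_Z = 4²·1989.04 = 31824.64.

σ²_Z = 31824.64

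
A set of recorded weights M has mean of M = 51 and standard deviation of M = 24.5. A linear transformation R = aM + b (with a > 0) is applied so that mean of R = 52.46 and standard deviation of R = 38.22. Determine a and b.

a = 1.56, b = -27.1

standard deviation of R = a·standard deviation of M (a > 0), so a = 38.22/24.5 = 1.56.
mean of R = a·mean of M + b, so b = 52.46 − 1.56·51 = -27.1.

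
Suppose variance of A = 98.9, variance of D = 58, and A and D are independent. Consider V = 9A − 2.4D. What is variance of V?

variance of V = a²·variance of A + b²·variance of D + 2ab·Cov[A, D] with a = 9, b = -2.4.
Independence gives Cov[A, D] = 0.
= 9²·98.9 + (-2.4)²·58 + 2·9·(-2.4)·0
= 8010.9 + 334.08 + 0 = 8344.98.

variance of V = 8344.98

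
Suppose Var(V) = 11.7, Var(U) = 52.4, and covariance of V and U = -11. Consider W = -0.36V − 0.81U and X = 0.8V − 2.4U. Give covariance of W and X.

By bilinearity, covariance of W and X = ac·Var(V) + bd·Var(U) + (ad+bc)·covariance of V and U, with a=-0.36, b=-0.81, c=0.8, d=-2.4.
ac·Var(V) = (-0.36)·0.8·11.7 = -3.3696
bd·Var(U) = (-0.81)·(-2.4)·52.4 = 101.8656
(ad+bc)·covariance of V and U = (0.216)·(-11) = -2.376
covariance of W and X = -3.3696 + 101.8656 + (-2.376) = 96.12.

covariance of W and X = 96.12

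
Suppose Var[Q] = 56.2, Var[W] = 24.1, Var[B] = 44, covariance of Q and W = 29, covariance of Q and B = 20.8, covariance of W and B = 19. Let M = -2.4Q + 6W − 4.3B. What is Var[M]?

Var[M] = a²·Var[Q] + b²·Var[W] + c²·Var[B] + 2ab·covariance of Q and W + 2ac·covariance of Q and B + 2bc·covariance of W and B, with a = -2.4, b = 6, c = -4.3.
= 323.712 + 867.6 + 813.56 + (-835.2) + 429.312 + (-980.4)
= 618.584.

Var[M] = 618.584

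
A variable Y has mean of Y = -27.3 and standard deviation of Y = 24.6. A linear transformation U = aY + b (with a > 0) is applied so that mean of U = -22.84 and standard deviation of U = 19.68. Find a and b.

a = 0.8, b = -1

standard deviation of U = a·standard deviation of Y (a > 0), so a = 19.68/24.6 = 0.8.
mean of U = a·mean of Y + b, so b = -22.84 − 0.8·(-27.3) = -1.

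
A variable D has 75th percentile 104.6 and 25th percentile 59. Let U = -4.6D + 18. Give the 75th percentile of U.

Since a = -4.6 < 0 the transformation is decreasing, reversing order: the 75th percentile of U corresponds to the 25th percentile of D.
So P_{75}(U) = a·P_{25}(D) + b = (-4.6)·59 + 18 = -253.4.

75th percentile of U = -253.4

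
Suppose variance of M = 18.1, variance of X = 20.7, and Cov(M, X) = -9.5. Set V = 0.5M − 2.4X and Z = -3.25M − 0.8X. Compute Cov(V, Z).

Cov(V, Z) = -59.9685

By bilinearity, Cov(V, Z) = ac·variance of M + bd·variance of X + (ad+bc)·Cov(M, X), with a=0.5, b=-2.4, c=-3.25, d=-0.8.
ac·variance of M = 0.5·(-3.25)·18.1 = -29.4125
bd·variance of X = (-2.4)·(-0.8)·20.7 = 39.744
(ad+bc)·Cov(M, X) = (7.4)·(-9.5) = -70.3
Cov(V, Z) = -29.4125 + 39.744 + (-70.3) = -59.9685.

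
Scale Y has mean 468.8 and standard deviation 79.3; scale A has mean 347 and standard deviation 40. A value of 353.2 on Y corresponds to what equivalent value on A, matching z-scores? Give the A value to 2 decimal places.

z = (353.2 − 468.8)/79.3 ≈ -1.4578.
A = 347 + z·40 = 347 + (353.2 − 468.8)·40/79.3 ≈ 288.69.

A = 288.69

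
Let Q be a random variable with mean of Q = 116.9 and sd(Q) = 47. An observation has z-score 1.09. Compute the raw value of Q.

Q = 168.13

Q = mean of Q + z·sd(Q) = 116.9 + 1.09·47 = 168.13.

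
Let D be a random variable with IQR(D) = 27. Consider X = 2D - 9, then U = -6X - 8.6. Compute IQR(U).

IQR(X) = |2|·27 = 54.
IQR(U) = |-6|·54 = 324.

IQR(U) = 324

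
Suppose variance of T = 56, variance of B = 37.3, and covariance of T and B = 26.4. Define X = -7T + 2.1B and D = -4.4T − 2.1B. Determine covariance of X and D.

By bilinearity, covariance of X and D = ac·variance of T + bd·variance of B + (ad+bc)·covariance of T and B, with a=-7, b=2.1, c=-4.4, d=-2.1.
ac·variance of T = (-7)·(-4.4)·56 = 1724.8
bd·variance of B = 2.1·(-2.1)·37.3 = -164.493
(ad+bc)·covariance of T and B = (5.46)·26.4 = 144.144
covariance of X and D = 1724.8 + (-164.493) + 144.144 = 1704.451.

covariance of X and D = 1704.451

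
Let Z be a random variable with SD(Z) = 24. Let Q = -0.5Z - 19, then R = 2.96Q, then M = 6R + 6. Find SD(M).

SD(Q) = |-0.5|·24 = 12.
SD(R) = |2.96|·12 = 35.52.
SD(M) = |6|·35.52 = 213.12.

SD(M) = 213.12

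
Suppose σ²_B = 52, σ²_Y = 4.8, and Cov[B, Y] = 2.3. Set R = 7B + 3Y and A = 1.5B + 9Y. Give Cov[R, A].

By bilinearity, Cov[R, A] = ac·σ²_B + bd·σ²_Y + (ad+bc)·Cov[B, Y], with a=7, b=3, c=1.5, d=9.
ac·σ²_B = 7·1.5·52 = 546
bd·σ²_Y = 3·9·4.8 = 129.6
(ad+bc)·Cov[B, Y] = (67.5)·2.3 = 155.25
Cov[R, A] = 546 + 129.6 + 155.25 = 830.85.

Cov[R, A] = 830.85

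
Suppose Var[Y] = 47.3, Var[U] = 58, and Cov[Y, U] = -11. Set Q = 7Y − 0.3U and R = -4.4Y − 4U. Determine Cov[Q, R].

By bilinearity, Cov[Q, R] = ac·Var[Y] + bd·Var[U] + (ad+bc)·Cov[Y, U], with a=7, b=-0.3, c=-4.4, d=-4.
ac·Var[Y] = 7·(-4.4)·47.3 = -1456.84
bd·Var[U] = (-0.3)·(-4)·58 = 69.6
(ad+bc)·Cov[Y, U] = (-26.68)·(-11) = 293.48
Cov[Q, R] = -1456.84 + 69.6 + 293.48 = -1093.76.

Cov[Q, R] = -1093.76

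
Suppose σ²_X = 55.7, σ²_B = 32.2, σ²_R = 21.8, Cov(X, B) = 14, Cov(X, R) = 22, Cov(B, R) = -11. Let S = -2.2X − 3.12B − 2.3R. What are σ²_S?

σ²_S = a²·σ²_X + b²·σ²_B + c²·σ²_R + 2ab·Cov(X, B) + 2ac·Cov(X, R) + 2bc·Cov(B, R), with a = -2.2, b = -3.12, c = -2.3.
= 269.588 + 313.44768 + 115.322 + 192.192 + 222.64 + (-157.872)
= 955.31768.

σ²_S = 955.31768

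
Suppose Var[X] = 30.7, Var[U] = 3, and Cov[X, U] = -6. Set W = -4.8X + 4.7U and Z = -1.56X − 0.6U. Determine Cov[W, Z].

By bilinearity, Cov[W, Z] = ac·Var[X] + bd·Var[U] + (ad+bc)·Cov[X, U], with a=-4.8, b=4.7, c=-1.56, d=-0.6.
ac·Var[X] = (-4.8)·(-1.56)·30.7 = 229.8816
bd·Var[U] = 4.7·(-0.6)·3 = -8.46
(ad+bc)·Cov[X, U] = (-4.452)·(-6) = 26.712
Cov[W, Z] = 229.8816 + (-8.46) + 26.712 = 248.1336.

Cov[W, Z] = 248.1336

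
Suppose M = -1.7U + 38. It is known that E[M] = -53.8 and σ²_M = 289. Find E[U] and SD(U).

E[U] = 54, SD(U) = 10

From M = -1.7U + 38: E[M] = a·E[U] + b, so E[U] = (E[M] − b)/a = (-53.8 − 38)/(-1.7) = 54.
SD(M) = √289 = 17.
SD(M) = |a|·SD(U), so SD(U) = 17/|-1.7| = 10.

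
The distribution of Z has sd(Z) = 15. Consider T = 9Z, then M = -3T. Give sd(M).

sd(M) = 405

sd(T) = |9|·15 = 135.
sd(M) = |-3|·135 = 405.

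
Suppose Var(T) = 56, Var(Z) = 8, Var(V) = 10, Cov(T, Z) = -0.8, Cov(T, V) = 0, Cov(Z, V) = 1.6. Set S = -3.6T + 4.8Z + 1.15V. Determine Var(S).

Var(S) = 968.617

Var(S) = a²·Var(T) + b²·Var(Z) + c²·Var(V) + 2ab·Cov(T, Z) + 2ac·Cov(T, V) + 2bc·Cov(Z, V), with a = -3.6, b = 4.8, c = 1.15.
= 725.76 + 184.32 + 13.225 + 27.648 + 0 + 17.664
= 968.617.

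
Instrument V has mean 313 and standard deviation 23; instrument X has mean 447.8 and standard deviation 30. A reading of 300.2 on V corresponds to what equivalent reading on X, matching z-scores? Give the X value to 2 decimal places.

X = 431.10

z = (300.2 − 313)/23 ≈ -0.5565.
X = 447.8 + z·30 = 447.8 + (300.2 − 313)·30/23 ≈ 431.10.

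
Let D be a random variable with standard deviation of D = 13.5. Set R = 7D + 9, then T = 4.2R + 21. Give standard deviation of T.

standard deviation of T = 396.9

standard deviation of R = |7|·13.5 = 94.5.
standard deviation of T = |4.2|·94.5 = 396.9.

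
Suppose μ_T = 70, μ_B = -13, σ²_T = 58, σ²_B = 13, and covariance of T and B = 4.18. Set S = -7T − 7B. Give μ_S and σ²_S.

μ_S = -399, σ²_S = 3888.64

μ_S = (-7)·μ_T + (-7)·μ_B = (-7)·70 + (-7)·(-13) = -399.
σ²_S = a²·σ²_T + b²·σ²_B + 2ab·covariance of T and B with a = -7, b = -7.
= (-7)²·58 + (-7)²·13 + 2·(-7)·(-7)·4.18
= 2842 + 637 + 409.64 = 3888.64.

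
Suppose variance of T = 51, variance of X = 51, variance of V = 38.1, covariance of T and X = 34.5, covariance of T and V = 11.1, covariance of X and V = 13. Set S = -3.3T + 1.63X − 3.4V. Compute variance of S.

variance of S = a²·variance of T + b²·variance of X + c²·variance of V + 2ab·covariance of T and X + 2ac·covariance of T and V + 2bc·covariance of X and V, with a = -3.3, b = 1.63, c = -3.4.
= 555.39 + 135.5019 + 440.436 + (-371.151) + 249.084 + (-144.092)
= 865.1689.

variance of S = 865.1689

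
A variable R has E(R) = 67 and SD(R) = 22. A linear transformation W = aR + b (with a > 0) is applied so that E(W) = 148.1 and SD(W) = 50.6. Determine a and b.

a = 2.3, b = -6

SD(W) = a·SD(R) (a > 0), so a = 50.6/22 = 2.3.
E(W) = a·E(R) + b, so b = 148.1 − 2.3·67 = -6.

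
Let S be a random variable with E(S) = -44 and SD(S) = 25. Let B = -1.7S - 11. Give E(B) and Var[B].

B = -1.7S - 11 is linear with a = -1.7, b = -11.
E(B) = a·E(S) + b = (-1.7)·(-44) + (-11) = 63.8.
Var[S] = 25² = 625.
Var[B] = a²·Var[S] = (-1.7)²·625 = 1806.25 (the additive constant -11 does not affect variance).

E(B) = 63.8, Var[B] = 1806.25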